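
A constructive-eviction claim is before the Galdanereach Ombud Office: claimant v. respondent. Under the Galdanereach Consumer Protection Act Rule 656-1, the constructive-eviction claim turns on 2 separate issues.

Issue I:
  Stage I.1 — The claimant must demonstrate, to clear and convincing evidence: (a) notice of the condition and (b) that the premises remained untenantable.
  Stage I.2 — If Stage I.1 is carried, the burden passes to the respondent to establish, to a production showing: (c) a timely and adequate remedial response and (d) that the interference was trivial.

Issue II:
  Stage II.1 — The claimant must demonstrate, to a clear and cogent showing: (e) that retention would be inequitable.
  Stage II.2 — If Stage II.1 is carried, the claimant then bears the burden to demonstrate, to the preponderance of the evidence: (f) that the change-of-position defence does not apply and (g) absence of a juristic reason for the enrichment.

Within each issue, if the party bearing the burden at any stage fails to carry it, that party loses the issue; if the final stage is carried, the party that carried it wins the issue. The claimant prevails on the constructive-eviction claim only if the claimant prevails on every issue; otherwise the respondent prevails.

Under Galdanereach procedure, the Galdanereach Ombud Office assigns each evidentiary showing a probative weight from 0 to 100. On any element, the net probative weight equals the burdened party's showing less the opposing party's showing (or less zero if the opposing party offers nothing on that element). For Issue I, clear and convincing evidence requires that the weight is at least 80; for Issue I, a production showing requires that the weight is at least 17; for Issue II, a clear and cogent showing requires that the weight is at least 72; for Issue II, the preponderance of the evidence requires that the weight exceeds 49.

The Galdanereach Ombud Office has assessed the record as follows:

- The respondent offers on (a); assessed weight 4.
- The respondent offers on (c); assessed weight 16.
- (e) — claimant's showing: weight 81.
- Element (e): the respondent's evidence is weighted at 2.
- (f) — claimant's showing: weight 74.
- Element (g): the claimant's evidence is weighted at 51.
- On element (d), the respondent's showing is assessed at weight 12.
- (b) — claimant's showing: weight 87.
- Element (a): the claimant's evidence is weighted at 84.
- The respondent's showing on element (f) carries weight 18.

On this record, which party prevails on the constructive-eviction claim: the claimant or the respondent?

— Issue I —
Stage I.1 — burden on claimant; standard: clear and convincing evidence (weight is at least 80).
    (a): 84 − 4 = 80 ≥ 80 [met]
    (b): 87 ≥ 80 [met]
  Stage I.1 carried; the burden shifts to the respondent.
Stage I.2 — burden on respondent; standard: a production showing (weight is at least 17).
    (c): 16 < 17 [not met]
    (d): 12 < 17 [not met]
  The respondent does not carry Stage I.2.
The claimant prevails on this issue.
— Issue II —
Stage II.1 (claimant, a clear and cogent showing, weight is at least 72): (e) net 81−2=79 ≥ 72 — meets.
  Stage II.1 is satisfied; the claimant continues to bear the burden.
Stage II.2 (claimant, the preponderance of the evidence, weight exceeds 49): (f) net 74−18=56 > 49 — meets; (g) 51 > 49 — meets.
  Stage II.2 carried; the final stage is satisfied.
Every stage carried; the claimant prevails on this issue.
Per-issue: Issue I → claimant; Issue II → claimant. The claimant must prevail on every issue; overall, the claimant prevails.

claimant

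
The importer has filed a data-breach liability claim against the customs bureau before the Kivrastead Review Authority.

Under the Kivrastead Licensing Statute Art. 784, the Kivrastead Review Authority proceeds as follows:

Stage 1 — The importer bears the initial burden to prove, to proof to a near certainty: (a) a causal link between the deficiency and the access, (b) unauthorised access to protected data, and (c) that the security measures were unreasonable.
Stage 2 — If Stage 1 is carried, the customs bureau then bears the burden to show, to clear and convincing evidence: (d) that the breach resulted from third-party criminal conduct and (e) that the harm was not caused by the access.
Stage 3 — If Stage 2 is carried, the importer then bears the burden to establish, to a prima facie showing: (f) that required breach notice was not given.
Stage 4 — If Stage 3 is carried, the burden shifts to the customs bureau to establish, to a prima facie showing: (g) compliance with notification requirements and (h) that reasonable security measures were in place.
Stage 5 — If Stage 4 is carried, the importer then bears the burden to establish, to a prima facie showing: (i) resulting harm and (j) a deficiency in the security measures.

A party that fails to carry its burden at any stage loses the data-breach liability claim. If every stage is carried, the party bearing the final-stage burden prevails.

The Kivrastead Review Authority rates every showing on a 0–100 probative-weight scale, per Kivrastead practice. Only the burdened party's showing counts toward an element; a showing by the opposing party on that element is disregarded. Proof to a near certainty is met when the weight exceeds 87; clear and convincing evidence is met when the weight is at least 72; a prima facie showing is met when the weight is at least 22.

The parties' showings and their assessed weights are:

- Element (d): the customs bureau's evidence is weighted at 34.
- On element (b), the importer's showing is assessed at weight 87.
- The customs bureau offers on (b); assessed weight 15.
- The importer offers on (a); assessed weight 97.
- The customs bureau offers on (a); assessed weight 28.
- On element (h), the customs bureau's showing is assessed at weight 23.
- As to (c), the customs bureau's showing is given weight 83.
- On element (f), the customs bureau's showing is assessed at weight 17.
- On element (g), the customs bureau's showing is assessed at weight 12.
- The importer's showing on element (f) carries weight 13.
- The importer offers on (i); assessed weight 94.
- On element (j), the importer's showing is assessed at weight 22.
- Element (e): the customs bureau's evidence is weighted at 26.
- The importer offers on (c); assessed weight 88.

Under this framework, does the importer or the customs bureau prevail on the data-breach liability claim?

customs bureau

At Stage 1 the importer must meet proof to a near certainty (weight exceeds 87): on (a) the weight is 97 (the customs bureau's 28 is given no effect), > 87, so (a) meets the standard; on (b) the weight is 87 (the customs bureau's 15 is given no effect), ≤ 87, so (b) does not meet the standard; on (c) the weight is 88 (the customs bureau's 83 is given no effect), which does exceed 87, so (c) meets the standard.
  The importer does not carry Stage 1.
The analysis ends at Stage 1; the customs bureau prevails.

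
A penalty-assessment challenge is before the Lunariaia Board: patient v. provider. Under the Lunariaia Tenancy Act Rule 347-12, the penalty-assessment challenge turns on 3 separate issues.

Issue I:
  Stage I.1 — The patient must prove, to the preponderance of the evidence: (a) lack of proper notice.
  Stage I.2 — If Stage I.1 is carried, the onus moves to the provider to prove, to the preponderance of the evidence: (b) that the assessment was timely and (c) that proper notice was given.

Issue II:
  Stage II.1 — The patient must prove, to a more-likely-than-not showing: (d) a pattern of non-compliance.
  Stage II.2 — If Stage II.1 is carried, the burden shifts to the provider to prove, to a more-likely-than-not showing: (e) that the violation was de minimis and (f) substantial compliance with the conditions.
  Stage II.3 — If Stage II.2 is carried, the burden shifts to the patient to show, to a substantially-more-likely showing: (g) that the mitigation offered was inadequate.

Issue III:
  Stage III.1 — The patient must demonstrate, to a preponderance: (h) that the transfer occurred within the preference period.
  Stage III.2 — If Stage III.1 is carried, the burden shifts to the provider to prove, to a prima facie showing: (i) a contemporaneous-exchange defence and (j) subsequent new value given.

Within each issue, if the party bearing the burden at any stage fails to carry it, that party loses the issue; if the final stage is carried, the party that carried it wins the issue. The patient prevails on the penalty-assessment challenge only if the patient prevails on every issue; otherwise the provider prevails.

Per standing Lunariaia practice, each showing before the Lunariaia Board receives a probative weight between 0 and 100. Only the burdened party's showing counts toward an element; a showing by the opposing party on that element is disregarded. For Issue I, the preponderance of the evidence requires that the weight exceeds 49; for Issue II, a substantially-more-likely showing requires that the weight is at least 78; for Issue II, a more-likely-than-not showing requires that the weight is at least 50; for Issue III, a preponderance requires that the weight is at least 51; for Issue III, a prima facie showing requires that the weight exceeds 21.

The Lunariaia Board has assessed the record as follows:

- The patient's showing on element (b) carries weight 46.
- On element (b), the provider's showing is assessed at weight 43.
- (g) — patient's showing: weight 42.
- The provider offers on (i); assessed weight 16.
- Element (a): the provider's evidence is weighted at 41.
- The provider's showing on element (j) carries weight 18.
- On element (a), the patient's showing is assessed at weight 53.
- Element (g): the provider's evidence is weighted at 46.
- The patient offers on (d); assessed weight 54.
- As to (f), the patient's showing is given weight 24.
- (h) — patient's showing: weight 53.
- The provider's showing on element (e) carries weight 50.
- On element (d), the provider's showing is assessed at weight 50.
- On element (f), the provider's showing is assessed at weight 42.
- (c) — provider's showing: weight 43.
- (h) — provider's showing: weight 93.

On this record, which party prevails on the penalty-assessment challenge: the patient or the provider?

patient

— Issue I —
Stage I.1 — burden on patient; standard: the preponderance of the evidence (weight exceeds 49).
    (a): 53 (provider's 41 disregarded) > 49 [met]
  The patient carries Stage I.1; the provider now bears the burden.
Stage I.2 — burden on provider; standard: the preponderance of the evidence (weight exceeds 49).
    (b): 43 (patient's 46 disregarded) ≤ 49 [not met]
    (c): 43 ≤ 49 [not met]
  The provider does not carry Stage I.2.
The patient prevails on this issue.
— Issue II —
Stage II.1 (patient, a more-likely-than-not showing, weight is at least 50): (d) 54 (provider's 50 disregarded) ≥ 50 — meets.
  Stage II.1 is satisfied; the onus moves to the provider.
Stage II.2 (provider, a more-likely-than-not showing, weight is at least 50): (e) 50 ≥ 50 — meets; (f) 42 (patient's 24 disregarded) < 50 — fails.
  The provider does not carry Stage II.2.
The patient prevails on this issue.
— Issue III —
Stage III.1 — burden on patient; standard: a preponderance (weight is at least 51).
    (h): 53 (provider's 93 disregarded) ≥ 51 [met]
  All elements met. The burden passes to the provider.
Stage III.2 — burden on provider; standard: a prima facie showing (weight exceeds 21).
    (i): 16 ≤ 21 [not met]
    (j): 18 ≤ 21 [not met]
  The provider does not carry Stage III.2.
The patient prevails on this issue.
Per-issue: Issue I → patient; Issue II → patient; Issue III → patient. The patient must prevail on every issue; overall, the patient prevails.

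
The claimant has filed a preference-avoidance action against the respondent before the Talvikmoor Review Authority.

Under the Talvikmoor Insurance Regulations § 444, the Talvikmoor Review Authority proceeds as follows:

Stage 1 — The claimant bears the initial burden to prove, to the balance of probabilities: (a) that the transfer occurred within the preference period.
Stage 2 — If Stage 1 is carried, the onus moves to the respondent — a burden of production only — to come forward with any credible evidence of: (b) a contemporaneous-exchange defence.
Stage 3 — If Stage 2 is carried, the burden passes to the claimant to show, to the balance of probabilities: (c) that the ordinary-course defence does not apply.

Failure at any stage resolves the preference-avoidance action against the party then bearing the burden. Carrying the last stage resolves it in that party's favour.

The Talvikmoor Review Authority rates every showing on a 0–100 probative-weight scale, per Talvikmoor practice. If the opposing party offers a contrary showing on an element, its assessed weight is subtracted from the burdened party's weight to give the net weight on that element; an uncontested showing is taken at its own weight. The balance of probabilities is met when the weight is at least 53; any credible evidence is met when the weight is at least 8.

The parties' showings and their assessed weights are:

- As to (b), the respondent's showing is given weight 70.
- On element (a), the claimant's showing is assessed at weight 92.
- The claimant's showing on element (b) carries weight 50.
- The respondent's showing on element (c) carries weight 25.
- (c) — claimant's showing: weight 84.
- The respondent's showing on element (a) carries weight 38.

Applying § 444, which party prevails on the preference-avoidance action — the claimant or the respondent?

Stage 1 (claimant, the balance of probabilities, weight is at least 53): (a) net 92−38=54 ≥ 53 — meets.
  All elements met. The burden passes to the respondent.
Stage 2 (respondent, any credible evidence, weight is at least 8): (b) net 70−50=20 ≥ 8 — meets.
  Stage 2 carried; the burden shifts to the claimant.
Stage 3 (claimant, the balance of probabilities, weight is at least 53): (c) net 84−25=59 ≥ 53 — meets.
  All elements met at the final stage.
With every stage satisfied, the claimant prevails.

claimant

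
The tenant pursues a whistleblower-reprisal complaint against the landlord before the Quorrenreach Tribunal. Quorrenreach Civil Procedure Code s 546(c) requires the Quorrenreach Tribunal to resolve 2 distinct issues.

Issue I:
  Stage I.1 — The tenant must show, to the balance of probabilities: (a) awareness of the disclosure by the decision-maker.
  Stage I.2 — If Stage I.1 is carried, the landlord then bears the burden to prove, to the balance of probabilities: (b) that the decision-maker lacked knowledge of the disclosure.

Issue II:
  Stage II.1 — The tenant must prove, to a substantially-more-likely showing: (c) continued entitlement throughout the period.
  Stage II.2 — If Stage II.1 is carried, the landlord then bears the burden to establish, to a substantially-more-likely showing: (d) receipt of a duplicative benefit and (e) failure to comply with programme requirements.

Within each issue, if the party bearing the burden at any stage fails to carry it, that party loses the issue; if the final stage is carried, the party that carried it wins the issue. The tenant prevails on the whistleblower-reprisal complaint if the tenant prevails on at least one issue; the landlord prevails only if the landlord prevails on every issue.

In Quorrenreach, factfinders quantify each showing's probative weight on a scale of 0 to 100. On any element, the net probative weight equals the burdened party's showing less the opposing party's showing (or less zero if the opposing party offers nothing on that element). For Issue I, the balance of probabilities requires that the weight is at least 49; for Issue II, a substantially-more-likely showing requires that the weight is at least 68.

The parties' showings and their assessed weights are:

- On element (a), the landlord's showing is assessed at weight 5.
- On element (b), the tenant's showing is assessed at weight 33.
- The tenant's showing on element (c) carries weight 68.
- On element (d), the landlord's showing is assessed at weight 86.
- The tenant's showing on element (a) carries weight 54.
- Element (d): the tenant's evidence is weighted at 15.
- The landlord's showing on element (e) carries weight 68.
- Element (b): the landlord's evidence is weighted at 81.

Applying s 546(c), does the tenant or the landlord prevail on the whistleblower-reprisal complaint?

— Issue I —
Stage I.1 — burden on tenant; standard: the balance of probabilities (weight is at least 49).
    (a): 54 − 5 = 49 ≥ 49 [met]
  Stage I.1 is satisfied; the onus moves to the landlord.
Stage I.2 — burden on landlord; standard: the balance of probabilities (weight is at least 49).
    (b): 81 − 33 = 48 < 49 [not met]
  Stage I.2 not carried; the landlord fails its burden.
So the tenant prevails on this issue.
— Issue II —
Stage II.1 (tenant, a substantially-more-likely showing, weight is at least 68): (c) 68 ≥ 68 — meets.
  Stage II.1 carried; the burden shifts to the landlord.
Stage II.2 (landlord, a substantially-more-likely showing, weight is at least 68): (d) net 86−15=71 ≥ 68 — meets; (e) 68 ≥ 68 — meets.
  The landlord carries the last stage.
With every stage satisfied, the landlord prevails on this issue.
Per-issue: Issue I → tenant; Issue II → landlord. The tenant must prevail on at least one issue; overall, the tenant prevails.

tenant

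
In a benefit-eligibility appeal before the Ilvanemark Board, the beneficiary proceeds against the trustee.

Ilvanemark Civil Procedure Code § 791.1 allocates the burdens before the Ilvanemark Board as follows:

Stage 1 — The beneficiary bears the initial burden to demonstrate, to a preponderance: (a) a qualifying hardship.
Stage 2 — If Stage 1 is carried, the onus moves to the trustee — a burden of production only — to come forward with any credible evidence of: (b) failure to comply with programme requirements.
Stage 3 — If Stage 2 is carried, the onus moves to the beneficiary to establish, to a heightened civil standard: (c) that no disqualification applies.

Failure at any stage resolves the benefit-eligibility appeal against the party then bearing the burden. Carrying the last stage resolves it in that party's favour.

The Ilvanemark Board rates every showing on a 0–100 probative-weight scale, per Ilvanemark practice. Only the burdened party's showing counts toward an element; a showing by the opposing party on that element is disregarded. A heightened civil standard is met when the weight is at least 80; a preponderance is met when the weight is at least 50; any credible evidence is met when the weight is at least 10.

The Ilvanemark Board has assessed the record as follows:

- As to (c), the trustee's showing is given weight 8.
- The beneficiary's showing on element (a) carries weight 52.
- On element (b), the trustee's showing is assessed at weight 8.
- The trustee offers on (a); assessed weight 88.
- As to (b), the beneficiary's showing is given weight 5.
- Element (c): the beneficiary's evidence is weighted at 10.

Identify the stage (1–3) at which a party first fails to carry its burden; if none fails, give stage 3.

stage 2

At Stage 1 the beneficiary must meet a preponderance (weight is at least 50): on (a) the weight is 52 (the trustee's 88 is given no effect), which does reach 50, so (a) meets the standard.
  Stage 1 carried; the burden shifts to the trustee.
At Stage 2 the trustee must meet any credible evidence (weight is at least 10): on (b) the weight is 8 (the beneficiary's 5 is given no effect), < 10, so (b) does not meet the standard.
  Stage 2 not carried; the trustee fails its burden.
The analysis ends at Stage 2; the beneficiary prevails.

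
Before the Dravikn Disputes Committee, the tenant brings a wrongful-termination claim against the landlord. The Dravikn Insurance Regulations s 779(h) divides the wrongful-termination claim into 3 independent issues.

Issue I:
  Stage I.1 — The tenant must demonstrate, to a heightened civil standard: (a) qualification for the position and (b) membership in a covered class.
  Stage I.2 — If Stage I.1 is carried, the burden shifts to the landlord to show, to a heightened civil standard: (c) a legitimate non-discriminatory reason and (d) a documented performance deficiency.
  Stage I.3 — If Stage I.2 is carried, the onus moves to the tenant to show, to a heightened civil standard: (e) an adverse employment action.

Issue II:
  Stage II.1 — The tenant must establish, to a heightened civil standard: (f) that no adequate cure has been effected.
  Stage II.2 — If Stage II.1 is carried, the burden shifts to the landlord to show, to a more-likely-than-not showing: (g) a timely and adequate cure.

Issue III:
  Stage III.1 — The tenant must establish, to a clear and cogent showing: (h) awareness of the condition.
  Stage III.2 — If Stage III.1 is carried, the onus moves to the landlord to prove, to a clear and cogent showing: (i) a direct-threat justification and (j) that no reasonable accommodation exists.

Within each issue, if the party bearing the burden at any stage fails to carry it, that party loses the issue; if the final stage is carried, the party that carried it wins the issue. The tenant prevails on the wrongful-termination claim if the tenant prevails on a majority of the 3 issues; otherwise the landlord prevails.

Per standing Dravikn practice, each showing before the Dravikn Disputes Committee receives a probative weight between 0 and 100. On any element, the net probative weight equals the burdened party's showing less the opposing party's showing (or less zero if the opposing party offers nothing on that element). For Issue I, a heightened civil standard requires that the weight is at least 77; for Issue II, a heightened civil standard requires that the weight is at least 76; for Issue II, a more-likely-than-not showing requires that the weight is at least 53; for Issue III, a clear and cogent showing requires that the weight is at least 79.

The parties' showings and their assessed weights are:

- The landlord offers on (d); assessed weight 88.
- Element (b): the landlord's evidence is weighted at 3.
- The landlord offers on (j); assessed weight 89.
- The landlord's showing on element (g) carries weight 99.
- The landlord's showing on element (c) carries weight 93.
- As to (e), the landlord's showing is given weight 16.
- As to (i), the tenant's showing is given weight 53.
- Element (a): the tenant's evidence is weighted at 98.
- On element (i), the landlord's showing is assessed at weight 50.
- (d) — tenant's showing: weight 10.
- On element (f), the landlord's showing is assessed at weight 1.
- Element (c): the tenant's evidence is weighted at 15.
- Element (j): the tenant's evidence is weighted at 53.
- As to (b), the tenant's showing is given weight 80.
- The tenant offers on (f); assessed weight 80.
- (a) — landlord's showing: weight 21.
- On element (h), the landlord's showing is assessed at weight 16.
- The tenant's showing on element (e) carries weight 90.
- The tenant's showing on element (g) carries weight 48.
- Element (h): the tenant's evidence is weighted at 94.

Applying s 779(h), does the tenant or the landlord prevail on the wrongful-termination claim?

landlord

— Issue I —
At Stage I.1 the tenant must meet a heightened civil standard (weight is at least 77): on (a) the weight is 98 less the opposing 21 gives net 77, ≥ 77, so (a) meets the standard; on (b) the weight is 80 less the opposing 3 gives net 77, which does reach 77, so (b) meets the standard.
  The tenant carries Stage I.1; the landlord now bears the burden.
At Stage I.2 the landlord must meet a heightened civil standard (weight is at least 77): on (c) the weight is 93 less the opposing 15 gives net 78, which does reach 77, so (c) meets the standard; on (d) the weight is 88 less the opposing 10 gives net 78, which does reach 77, so (d) meets the standard.
  Stage I.2 is satisfied; the onus moves to the tenant.
At Stage I.3 the tenant must meet a heightened civil standard (weight is at least 77): on (e) the weight is 90 less the opposing 16 gives net 74, < 77, so (e) does not meet the standard.
  The tenant does not carry Stage I.3.
The landlord prevails on this issue.
— Issue II —
Stage II.1 — burden on tenant; standard: a heightened civil standard (weight is at least 76).
    (f): 80 − 1 = 79 ≥ 76 [met]
  The tenant carries Stage II.1; the landlord now bears the burden.
Stage II.2 — burden on landlord; standard: a more-likely-than-not showing (weight is at least 53).
    (g): 99 − 48 = 51 < 53 [not met]
  Stage II.2 not carried; the landlord fails its burden.
The analysis ends at Stage II.2; the tenant prevails on this issue.
— Issue III —
At Stage III.1 the tenant must meet a clear and cogent showing (weight is at least 79): on (h) the weight is 94 less the opposing 16 gives net 78, < 79, so (h) does not meet the standard.
  The tenant does not carry Stage III.1.
The landlord prevails on this issue.
Per-issue: Issue I → landlord; Issue II → tenant; Issue III → landlord. The tenant must prevail on a majority of issues; overall, the landlord prevails.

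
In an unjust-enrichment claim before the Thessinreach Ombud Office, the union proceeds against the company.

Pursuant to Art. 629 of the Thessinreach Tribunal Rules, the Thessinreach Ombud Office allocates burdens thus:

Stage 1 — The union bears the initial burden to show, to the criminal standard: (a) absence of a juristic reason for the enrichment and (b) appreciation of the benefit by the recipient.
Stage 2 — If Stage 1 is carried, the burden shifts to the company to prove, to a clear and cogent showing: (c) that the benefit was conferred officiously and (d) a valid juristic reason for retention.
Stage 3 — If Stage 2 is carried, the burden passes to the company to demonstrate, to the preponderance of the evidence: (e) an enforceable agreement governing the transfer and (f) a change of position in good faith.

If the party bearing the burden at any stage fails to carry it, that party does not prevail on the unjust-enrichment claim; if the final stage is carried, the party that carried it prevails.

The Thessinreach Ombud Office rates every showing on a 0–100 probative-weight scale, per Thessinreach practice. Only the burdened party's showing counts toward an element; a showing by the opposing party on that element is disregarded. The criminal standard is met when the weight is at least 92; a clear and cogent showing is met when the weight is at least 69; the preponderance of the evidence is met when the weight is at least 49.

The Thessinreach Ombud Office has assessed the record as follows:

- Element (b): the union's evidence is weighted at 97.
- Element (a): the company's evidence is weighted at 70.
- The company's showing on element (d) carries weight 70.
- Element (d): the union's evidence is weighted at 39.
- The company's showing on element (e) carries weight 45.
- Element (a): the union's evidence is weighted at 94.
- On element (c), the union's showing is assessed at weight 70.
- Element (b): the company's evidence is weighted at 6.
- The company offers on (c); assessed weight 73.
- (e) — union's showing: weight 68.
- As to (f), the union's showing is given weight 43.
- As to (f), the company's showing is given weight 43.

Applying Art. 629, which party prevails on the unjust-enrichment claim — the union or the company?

At Stage 1 the union must meet the criminal standard (weight is at least 92): on (a) the weight is 94 (the company's 70 is given no effect), which does reach 92, so (a) meets the standard; on (b) the weight is 97 (the company's 6 is given no effect), ≥ 92, so (b) meets the standard.
  Stage 1 is satisfied; the onus moves to the company.
At Stage 2 the company must meet a clear and cogent showing (weight is at least 69): on (c) the weight is 73 (the union's 70 is given no effect), which does reach 69, so (c) meets the standard; on (d) the weight is 70 (the union's 39 is given no effect), which does reach 69, so (d) meets the standard.
  Stage 2 is satisfied; the company continues to bear the burden.
At Stage 3 the company must meet the preponderance of the evidence (weight is at least 49): on (e) the weight is 45 (the union's 68 is given no effect), which does not reach 49, so (e) does not meet the standard; on (f) the weight is 43 (the union's 43 is given no effect), which does not reach 49, so (f) does not meet the standard.
  Stage 3 not carried; the company fails its burden.
The union prevails.

union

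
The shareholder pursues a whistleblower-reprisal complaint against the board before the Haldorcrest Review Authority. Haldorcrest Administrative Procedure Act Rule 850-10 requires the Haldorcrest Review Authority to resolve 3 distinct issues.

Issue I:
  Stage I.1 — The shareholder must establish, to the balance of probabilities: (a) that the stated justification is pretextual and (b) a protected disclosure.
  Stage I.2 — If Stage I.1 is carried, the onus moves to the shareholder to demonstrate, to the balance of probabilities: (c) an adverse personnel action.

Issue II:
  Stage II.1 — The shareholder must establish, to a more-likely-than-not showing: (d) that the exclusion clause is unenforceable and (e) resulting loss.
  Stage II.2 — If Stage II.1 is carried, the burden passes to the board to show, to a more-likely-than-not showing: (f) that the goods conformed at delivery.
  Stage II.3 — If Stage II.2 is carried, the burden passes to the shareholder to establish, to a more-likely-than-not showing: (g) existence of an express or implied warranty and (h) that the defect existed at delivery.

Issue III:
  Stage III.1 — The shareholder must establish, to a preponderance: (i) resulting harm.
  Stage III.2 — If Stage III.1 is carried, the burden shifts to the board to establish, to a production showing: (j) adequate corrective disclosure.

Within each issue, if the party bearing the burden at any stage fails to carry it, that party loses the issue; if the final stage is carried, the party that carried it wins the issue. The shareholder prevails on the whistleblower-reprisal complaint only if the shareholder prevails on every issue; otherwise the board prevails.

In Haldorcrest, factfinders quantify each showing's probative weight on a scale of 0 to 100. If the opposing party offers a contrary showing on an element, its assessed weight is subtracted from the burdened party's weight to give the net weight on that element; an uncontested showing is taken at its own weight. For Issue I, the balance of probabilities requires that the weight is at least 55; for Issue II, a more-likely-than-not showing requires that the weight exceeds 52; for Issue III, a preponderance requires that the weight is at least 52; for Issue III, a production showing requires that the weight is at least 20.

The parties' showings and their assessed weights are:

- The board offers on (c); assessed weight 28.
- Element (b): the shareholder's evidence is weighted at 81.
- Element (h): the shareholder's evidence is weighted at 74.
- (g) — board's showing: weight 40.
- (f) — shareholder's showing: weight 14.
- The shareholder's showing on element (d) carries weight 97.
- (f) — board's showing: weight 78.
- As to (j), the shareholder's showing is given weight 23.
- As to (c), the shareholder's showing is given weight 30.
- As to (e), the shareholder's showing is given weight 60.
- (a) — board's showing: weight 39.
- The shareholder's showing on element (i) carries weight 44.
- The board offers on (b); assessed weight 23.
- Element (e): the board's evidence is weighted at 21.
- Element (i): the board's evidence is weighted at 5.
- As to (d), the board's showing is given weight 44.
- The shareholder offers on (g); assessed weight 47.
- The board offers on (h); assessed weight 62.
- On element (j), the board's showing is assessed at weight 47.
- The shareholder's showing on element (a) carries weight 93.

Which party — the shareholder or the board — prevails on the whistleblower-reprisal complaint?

board

— Issue I —
Stage I.1 (shareholder, the balance of probabilities, weight is at least 55): (a) net 93−39=54 < 55 — fails; (b) net 81−23=58 ≥ 55 — meets.
  Stage I.1 not carried; the shareholder fails its burden.
So the board prevails on this issue.
— Issue II —
Stage II.1 (shareholder, a more-likely-than-not showing, weight exceeds 52): (d) net 97−44=53 > 52 — meets; (e) net 60−21=39 ≤ 52 — fails.
  The shareholder does not carry Stage II.1.
So the board prevails on this issue.
— Issue III —
Stage III.1 (shareholder, a preponderance, weight is at least 52): (i) net 44−5=39 < 52 — fails.
  Stage III.1 not carried; the shareholder fails its burden.
So the board prevails on this issue.
Per-issue: Issue I → board; Issue II → board; Issue III → board. The shareholder must prevail on every issue; overall, the board prevails.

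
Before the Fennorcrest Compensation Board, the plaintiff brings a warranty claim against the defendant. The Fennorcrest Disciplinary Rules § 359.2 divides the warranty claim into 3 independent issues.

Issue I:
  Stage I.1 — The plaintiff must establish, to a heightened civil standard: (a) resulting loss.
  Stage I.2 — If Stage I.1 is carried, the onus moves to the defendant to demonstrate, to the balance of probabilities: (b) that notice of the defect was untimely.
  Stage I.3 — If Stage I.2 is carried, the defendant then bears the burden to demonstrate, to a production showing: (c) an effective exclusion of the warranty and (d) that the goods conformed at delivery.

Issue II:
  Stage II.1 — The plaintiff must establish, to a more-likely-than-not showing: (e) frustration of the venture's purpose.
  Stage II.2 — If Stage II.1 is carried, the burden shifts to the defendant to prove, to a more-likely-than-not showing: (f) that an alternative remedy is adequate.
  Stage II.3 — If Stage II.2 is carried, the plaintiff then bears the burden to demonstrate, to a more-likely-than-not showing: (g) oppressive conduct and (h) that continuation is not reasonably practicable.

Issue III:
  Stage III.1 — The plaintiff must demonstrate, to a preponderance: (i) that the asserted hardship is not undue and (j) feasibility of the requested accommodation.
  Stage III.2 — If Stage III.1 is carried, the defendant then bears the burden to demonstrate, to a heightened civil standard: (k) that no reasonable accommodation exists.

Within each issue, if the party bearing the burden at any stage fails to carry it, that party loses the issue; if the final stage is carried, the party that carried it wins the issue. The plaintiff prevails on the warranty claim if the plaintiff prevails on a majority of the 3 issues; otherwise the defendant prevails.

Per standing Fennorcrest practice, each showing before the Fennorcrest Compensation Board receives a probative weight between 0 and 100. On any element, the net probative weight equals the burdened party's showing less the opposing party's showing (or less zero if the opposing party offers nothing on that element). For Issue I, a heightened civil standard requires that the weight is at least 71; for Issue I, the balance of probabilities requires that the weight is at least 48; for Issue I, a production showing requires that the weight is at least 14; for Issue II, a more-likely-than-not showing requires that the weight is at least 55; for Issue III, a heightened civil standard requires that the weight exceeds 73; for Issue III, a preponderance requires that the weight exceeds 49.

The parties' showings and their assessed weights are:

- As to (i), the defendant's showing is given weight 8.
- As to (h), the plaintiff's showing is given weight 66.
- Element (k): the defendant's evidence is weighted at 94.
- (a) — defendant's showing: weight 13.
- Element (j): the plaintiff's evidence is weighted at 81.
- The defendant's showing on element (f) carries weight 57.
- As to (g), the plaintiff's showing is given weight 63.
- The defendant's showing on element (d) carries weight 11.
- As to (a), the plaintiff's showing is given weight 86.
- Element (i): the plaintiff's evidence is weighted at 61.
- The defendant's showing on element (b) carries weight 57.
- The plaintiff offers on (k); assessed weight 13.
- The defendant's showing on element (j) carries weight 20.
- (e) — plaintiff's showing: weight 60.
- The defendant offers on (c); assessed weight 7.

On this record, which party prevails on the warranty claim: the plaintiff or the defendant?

plaintiff

— Issue I —
At Stage I.1 the plaintiff must meet a heightened civil standard (weight is at least 71): on (a) the weight is 86 less the opposing 13 gives net 73, ≥ 71, so (a) meets the standard.
  Stage I.1 is satisfied; the onus moves to the defendant.
At Stage I.2 the defendant must meet the balance of probabilities (weight is at least 48): on (b) the weight is 57, ≥ 48, so (b) meets the standard.
  All elements met. The defendant retains the burden for Stage I.3.
At Stage I.3 the defendant must meet a production showing (weight is at least 14): on (c) the weight is 7, which does not reach 14, so (c) does not meet the standard; on (d) the weight is 11, which does not reach 14, so (d) does not meet the standard.
  The defendant does not carry Stage I.3.
The analysis ends at Stage I.3; the plaintiff prevails on this issue.
— Issue II —
At Stage II.1 the plaintiff must meet a more-likely-than-not showing (weight is at least 55): on (e) the weight is 60, which does reach 55, so (e) meets the standard.
  Stage II.1 is satisfied; the onus moves to the defendant.
At Stage II.2 the defendant must meet a more-likely-than-not showing (weight is at least 55): on (f) the weight is 57, ≥ 55, so (f) meets the standard.
  Stage II.2 is satisfied; the onus moves to the plaintiff.
At Stage II.3 the plaintiff must meet a more-likely-than-not showing (weight is at least 55): on (g) the weight is 63, which does reach 55, so (g) meets the standard; on (h) the weight is 66, ≥ 55, so (h) meets the standard.
  The plaintiff carries the last stage.
Every stage carried; the plaintiff prevails on this issue.
— Issue III —
Stage III.1 — burden on plaintiff; standard: a preponderance (weight exceeds 49).
    (i): 61 − 8 = 53 > 49 [met]
    (j): 81 − 20 = 61 > 49 [met]
  Stage III.1 carried; the burden shifts to the defendant.
Stage III.2 — burden on defendant; standard: a heightened civil standard (weight exceeds 73).
    (k): 94 − 13 = 81 > 73 [met]
  All elements met at the final stage.
With every stage satisfied, the defendant prevails on this issue.
Per-issue: Issue I → plaintiff; Issue II → plaintiff; Issue III → defendant. The plaintiff must prevail on a majority of issues; overall, the plaintiff prevails.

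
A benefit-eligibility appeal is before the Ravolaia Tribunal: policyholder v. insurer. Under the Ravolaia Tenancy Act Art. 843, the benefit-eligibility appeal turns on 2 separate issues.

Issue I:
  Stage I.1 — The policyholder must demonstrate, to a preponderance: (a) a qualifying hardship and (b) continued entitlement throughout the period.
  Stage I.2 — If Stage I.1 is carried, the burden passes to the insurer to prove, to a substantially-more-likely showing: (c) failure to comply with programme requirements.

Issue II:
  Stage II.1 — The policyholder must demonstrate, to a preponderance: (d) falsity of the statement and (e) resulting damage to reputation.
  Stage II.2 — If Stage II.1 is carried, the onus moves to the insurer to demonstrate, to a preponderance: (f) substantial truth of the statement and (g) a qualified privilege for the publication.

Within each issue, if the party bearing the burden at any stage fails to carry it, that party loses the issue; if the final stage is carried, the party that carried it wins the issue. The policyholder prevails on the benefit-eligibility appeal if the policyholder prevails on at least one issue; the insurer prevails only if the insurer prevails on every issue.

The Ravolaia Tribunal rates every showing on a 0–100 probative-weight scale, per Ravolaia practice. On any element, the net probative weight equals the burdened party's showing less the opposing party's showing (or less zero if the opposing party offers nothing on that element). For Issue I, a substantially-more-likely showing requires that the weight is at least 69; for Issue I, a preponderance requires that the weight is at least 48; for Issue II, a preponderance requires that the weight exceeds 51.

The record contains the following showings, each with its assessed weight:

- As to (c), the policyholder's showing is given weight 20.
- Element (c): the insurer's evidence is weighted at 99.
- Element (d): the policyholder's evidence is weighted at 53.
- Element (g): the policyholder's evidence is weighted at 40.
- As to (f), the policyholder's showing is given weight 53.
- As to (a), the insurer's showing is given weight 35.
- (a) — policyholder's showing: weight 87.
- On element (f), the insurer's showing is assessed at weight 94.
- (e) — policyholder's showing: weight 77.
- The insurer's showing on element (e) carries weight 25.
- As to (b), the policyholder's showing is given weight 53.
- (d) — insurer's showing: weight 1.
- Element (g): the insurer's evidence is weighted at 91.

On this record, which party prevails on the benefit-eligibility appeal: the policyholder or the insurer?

— Issue I —
Stage I.1 — burden on policyholder; standard: a preponderance (weight is at least 48).
    (a): 87 − 35 = 52 ≥ 48 [met]
    (b): 53 ≥ 48 [met]
  Stage I.1 is satisfied; the onus moves to the insurer.
Stage I.2 — burden on insurer; standard: a substantially-more-likely showing (weight is at least 69).
    (c): 99 − 20 = 79 ≥ 69 [met]
  The insurer carries the last stage.
With every stage satisfied, the insurer prevails on this issue.
— Issue II —
Stage II.1 — burden on policyholder; standard: a preponderance (weight exceeds 51).
    (d): 53 − 1 = 52 > 51 [met]
    (e): 77 − 25 = 52 > 51 [met]
  Stage II.1 is satisfied; the onus moves to the insurer.
Stage II.2 — burden on insurer; standard: a preponderance (weight exceeds 51).
    (f): 94 − 53 = 41 ≤ 51 [not met]
    (g): 91 − 40 = 51 ≤ 51 [not met]
  The insurer does not carry Stage II.2.
The policyholder prevails on this issue.
Per-issue: Issue I → insurer; Issue II → policyholder. The policyholder must prevail on at least one issue; overall, the policyholder prevails.

policyholder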